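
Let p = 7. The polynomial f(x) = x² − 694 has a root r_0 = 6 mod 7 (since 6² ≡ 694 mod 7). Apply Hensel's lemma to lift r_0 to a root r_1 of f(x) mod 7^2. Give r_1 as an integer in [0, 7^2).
r_1 = 20 (mod 49)

Hensel's recurrence: r_{i+1} = r_i − f(r_i)·(f′(r_i))^{-1} mod 7^{i+2}, with f′(x) = 2x. Iterate:
  r_0 = 6 (mod 7)
  r_1 = 20 (mod 49)
Final: r_1 = 20, and one checks f(r_1) ≡ 0 mod 7^2.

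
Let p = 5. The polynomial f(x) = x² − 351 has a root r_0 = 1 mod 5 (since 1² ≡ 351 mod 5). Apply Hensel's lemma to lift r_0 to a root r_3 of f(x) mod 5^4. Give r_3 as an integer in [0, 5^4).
r_3 = 176 (mod 625)

Hensel's recurrence: r_{i+1} = r_i − f(r_i)·(f′(r_i))^{-1} mod 5^{i+2}, with f′(x) = 2x. Iterate:
  r_0 = 1 (mod 5)
  r_1 = 1 (mod 25)
  r_2 = 51 (mod 125)
  r_3 = 176 (mod 625)
Final: r_3 = 176, and one checks f(r_3) ≡ 0 mod 5^4.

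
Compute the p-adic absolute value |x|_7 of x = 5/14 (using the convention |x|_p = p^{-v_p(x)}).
|5/14|_7 = 7

Step 1 — compute v_7(x) by factoring powers of 7 out of the numerator and denominator: v_7(5/14) = -1. Step 2 — apply |x|_p = p^{-v_p(x)} = 7^{1} = 7.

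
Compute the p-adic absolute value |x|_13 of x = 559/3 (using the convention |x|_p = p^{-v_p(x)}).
|559/3|_13 = 1/13

Step 1 — compute v_13(x) by factoring powers of 13 out of the numerator and denominator: v_13(559/3) = 1. Step 2 — apply |x|_p = p^{-v_p(x)} = 13^{-1} = 1/13.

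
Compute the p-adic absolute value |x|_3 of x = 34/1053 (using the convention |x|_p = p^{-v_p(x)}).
|34/1053|_3 = 81

Step 1 — compute v_3(x) by factoring powers of 3 out of the numerator and denominator: v_3(34/1053) = -4. Step 2 — apply |x|_p = p^{-v_p(x)} = 3^{4} = 81.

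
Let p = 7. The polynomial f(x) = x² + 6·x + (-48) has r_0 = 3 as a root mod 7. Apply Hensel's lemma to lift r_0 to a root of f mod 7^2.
r_1 = 17 (mod 49)

Hensel: r_{i+1} = r_i − f(r_i)·(f′(r_i))^{-1} mod 7^{i+2}, f′(x) = 2x + 6. Iterate:
  r_0 = 3 (mod 7)
  r_1 = 17 (mod 49)
Final: r = 17 satisfies f(r) ≡ 0 mod 7^2.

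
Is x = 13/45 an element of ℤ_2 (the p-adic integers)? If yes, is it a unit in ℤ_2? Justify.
x ∈ ℤ_2^× (unit); v_2(x) = 0

ℤ_2 = {x ∈ ℚ_2 : v_2(x) ≥ 0} and ℤ_2^× = {x ∈ ℤ_2 : v_2(x) = 0}. Here v_2(13/45) = v_2(num) − v_2(den) = 0; compare against these criteria.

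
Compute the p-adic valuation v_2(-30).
v_2(-30) = 1

v_2(n) is the largest exponent k such that 2^k divides n. Factor out: -30 = -2^1 · 15. (Sign doesn't affect v_p.) So v_2(-30) = 1.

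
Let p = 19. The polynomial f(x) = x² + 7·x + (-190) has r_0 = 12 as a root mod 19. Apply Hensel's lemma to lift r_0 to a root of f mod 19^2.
r_1 = 69 (mod 361)

Hensel: r_{i+1} = r_i − f(r_i)·(f′(r_i))^{-1} mod 19^{i+2}, f′(x) = 2x + 7. Iterate:
  r_0 = 12 (mod 19)
  r_1 = 69 (mod 361)
Final: r = 69 satisfies f(r) ≡ 0 mod 19^2.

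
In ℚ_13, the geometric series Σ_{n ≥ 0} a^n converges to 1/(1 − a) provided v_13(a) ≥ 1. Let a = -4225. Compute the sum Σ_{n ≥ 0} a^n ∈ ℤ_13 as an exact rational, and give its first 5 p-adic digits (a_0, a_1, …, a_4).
Σ a^n = 1/(1 − a) = 1/4226;  first 5 digits = (1, 0, 1, 11, 0)

v_13(a) = 2 ≥ 1, so the series converges in ℤ_13 to 1/(1 − a) = 1/(1 − (-4225)) = 1/4226. Expand this rational in ℤ_13: compute digits iteratively via d_i = x_i mod 13, x_{i+1} = (x_i − d_i)/13. The first 5 digits are (1, 0, 1, 11, 0).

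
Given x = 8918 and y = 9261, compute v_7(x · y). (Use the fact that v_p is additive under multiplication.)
v_7(82589598) = 6

v_p(x) = 3 (factor: 8918 = 7^3 · 26); v_p(y) = 3 (factor: 9261 = 7^3 · 27). Additivity: v_p(xy) = v_p(x) + v_p(y) = 3 + 3 = 6. (Direct check: xy = 82589598 = 7^6 · (702).)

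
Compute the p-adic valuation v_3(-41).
v_3(-41) = 0

v_3(n) is the largest exponent k such that 3^k divides n. Factor out: -41 = -3^0 · 41. (Sign doesn't affect v_p.) So v_3(-41) = 0.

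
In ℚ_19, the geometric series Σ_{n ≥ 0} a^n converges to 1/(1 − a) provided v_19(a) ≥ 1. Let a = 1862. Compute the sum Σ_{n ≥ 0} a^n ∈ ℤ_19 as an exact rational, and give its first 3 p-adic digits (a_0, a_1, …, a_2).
Σ a^n = 1/(1 − a) = -1/1861;  first 3 digits = (1, 3, 14)

v_19(a) = 1 ≥ 1, so the series converges in ℤ_19 to 1/(1 − a) = 1/(1 − 1862) = -1/1861. Expand this rational in ℤ_19: compute digits iteratively via d_i = x_i mod 19, x_{i+1} = (x_i − d_i)/19. The first 3 digits are (1, 3, 14).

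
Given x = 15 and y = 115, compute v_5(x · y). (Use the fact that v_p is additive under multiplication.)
v_5(1725) = 2

v_p(x) = 1 (factor: 15 = 5^1 · 3); v_p(y) = 1 (factor: 115 = 5^1 · 23). Additivity: v_p(xy) = v_p(x) + v_p(y) = 1 + 1 = 2. (Direct check: xy = 1725 = 5^2 · (69).)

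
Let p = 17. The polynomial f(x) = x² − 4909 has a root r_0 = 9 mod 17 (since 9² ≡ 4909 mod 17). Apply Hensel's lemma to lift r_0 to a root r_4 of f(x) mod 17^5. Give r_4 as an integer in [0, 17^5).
r_4 = 116969 (mod 1419857)

Hensel's recurrence: r_{i+1} = r_i − f(r_i)·(f′(r_i))^{-1} mod 17^{i+2}, with f′(x) = 2x. Iterate:
  r_0 = 9 (mod 17)
  r_1 = 213 (mod 289)
  r_2 = 3970 (mod 4913)
  r_3 = 33448 (mod 83521)
  r_4 = 116969 (mod 1419857)
Final: r_4 = 116969, and one checks f(r_4) ≡ 0 mod 17^5.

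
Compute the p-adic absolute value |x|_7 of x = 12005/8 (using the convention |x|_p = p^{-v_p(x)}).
|12005/8|_7 = 1/2401

Step 1 — compute v_7(x) by factoring powers of 7 out of the numerator and denominator: v_7(12005/8) = 4. Step 2 — apply |x|_p = p^{-v_p(x)} = 7^{-4} = 1/2401.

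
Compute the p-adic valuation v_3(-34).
v_3(-34) = 0

v_3(n) is the largest exponent k such that 3^k divides n. Factor out: -34 = -3^0 · 34. (Sign doesn't affect v_p.) So v_3(-34) = 0.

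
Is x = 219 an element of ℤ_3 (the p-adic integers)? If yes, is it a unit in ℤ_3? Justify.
x ∈ ℤ_3 but not a unit; v_3(x) = 1 > 0

ℤ_3 = {x ∈ ℚ_3 : v_3(x) ≥ 0} and ℤ_3^× = {x ∈ ℤ_3 : v_3(x) = 0}. Here v_3(219) = v_3(num) − v_3(den) = 1; compare against these criteria.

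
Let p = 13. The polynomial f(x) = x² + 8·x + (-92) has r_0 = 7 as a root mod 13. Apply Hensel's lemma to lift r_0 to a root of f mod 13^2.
r_1 = 137 (mod 169)

Hensel: r_{i+1} = r_i − f(r_i)·(f′(r_i))^{-1} mod 13^{i+2}, f′(x) = 2x + 8. Iterate:
  r_0 = 7 (mod 13)
  r_1 = 137 (mod 169)
Final: r = 137 satisfies f(r) ≡ 0 mod 13^2.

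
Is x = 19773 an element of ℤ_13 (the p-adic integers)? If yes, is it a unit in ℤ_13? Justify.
x ∈ ℤ_13 but not a unit; v_13(x) = 3 > 0

ℤ_13 = {x ∈ ℚ_13 : v_13(x) ≥ 0} and ℤ_13^× = {x ∈ ℤ_13 : v_13(x) = 0}. Here v_13(19773) = v_13(num) − v_13(den) = 3; compare against these criteria.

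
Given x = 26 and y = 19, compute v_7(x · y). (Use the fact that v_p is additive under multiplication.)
v_7(494) = 0

v_p(x) = 0 (factor: 26 = 7^0 · 26); v_p(y) = 0 (factor: 19 = 7^0 · 19). Additivity: v_p(xy) = v_p(x) + v_p(y) = 0 + 0 = 0. (Direct check: xy = 494 = 7^0 · (494).)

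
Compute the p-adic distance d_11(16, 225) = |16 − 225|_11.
d_11(16, 225) = 1/11

Step 1 — x − y = 16 − 225 = -209. Step 2 — v_11(-209) = 1 (factor: -209 = −(11^1 · 19); the sign does not affect v_p). Step 3 — |x − y|_11 = 11^{-1} = 1/11.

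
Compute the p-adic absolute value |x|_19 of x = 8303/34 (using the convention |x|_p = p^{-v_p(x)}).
|8303/34|_19 = 1/361

Step 1 — compute v_19(x) by factoring powers of 19 out of the numerator and denominator: v_19(8303/34) = 2. Step 2 — apply |x|_p = p^{-v_p(x)} = 19^{-2} = 1/361.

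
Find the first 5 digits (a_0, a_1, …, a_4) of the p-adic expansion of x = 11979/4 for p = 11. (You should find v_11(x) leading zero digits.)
(a_0, …, a_4) = (0, 0, 0, 5, 8)

v_11(11979/4) = 3, so a_0 = ... = a_2 = 0. Factor out: x = 11^3 · u with u = 9/4 a unit in ℤ_11. Expand u iteratively via a_{v+i} = u_i mod 11, u_{i+1} = (u_i − a_{v+i})/11:
  u_0 = 9/4;  a_3 = 5;  u_1 = (u_0 − 5)/11 = -1/4
  u_1 = -1/4;  a_4 = 8;  u_2 = (u_1 − 8)/11 = -3/4
Digits: (0, 0, 0, 5, 8).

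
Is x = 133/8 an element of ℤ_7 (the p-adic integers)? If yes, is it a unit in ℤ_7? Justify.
x ∈ ℤ_7 but not a unit; v_7(x) = 1 > 0

ℤ_7 = {x ∈ ℚ_7 : v_7(x) ≥ 0} and ℤ_7^× = {x ∈ ℤ_7 : v_7(x) = 0}. Here v_7(133/8) = v_7(num) − v_7(den) = 1; compare against these criteria.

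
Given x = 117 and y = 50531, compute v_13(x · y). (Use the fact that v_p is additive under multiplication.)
v_13(5912127) = 4

v_p(x) = 1 (factor: 117 = 13^1 · 9); v_p(y) = 3 (factor: 50531 = 13^3 · 23). Additivity: v_p(xy) = v_p(x) + v_p(y) = 1 + 3 = 4. (Direct check: xy = 5912127 = 13^4 · (207).)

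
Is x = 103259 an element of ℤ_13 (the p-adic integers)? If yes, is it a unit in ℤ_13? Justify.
x ∈ ℤ_13 but not a unit; v_13(x) = 3 > 0

ℤ_13 = {x ∈ ℚ_13 : v_13(x) ≥ 0} and ℤ_13^× = {x ∈ ℤ_13 : v_13(x) = 0}. Here v_13(103259) = v_13(num) − v_13(den) = 3; compare against these criteria.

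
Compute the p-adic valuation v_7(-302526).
v_7(-302526) = 5

v_7(n) is the largest exponent k such that 7^k divides n. Factor out: -302526 = -7^5 · 18. (Sign doesn't affect v_p.) So v_7(-302526) = 5.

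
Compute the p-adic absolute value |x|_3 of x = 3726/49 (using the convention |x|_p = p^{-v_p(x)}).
|3726/49|_3 = 1/81

Step 1 — compute v_3(x) by factoring powers of 3 out of the numerator and denominator: v_3(3726/49) = 4. Step 2 — apply |x|_p = p^{-v_p(x)} = 3^{-4} = 1/81.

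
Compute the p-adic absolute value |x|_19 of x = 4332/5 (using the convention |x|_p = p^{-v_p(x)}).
|4332/5|_19 = 1/361

Step 1 — compute v_19(x) by factoring powers of 19 out of the numerator and denominator: v_19(4332/5) = 2. Step 2 — apply |x|_p = p^{-v_p(x)} = 19^{-2} = 1/361.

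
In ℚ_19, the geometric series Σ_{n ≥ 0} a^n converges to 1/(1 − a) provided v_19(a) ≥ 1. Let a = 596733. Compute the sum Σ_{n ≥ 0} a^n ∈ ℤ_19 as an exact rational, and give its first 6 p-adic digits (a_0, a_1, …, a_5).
Σ a^n = 1/(1 − a) = -1/596732;  first 6 digits = (1, 0, 0, 11, 4, 0)

v_19(a) = 3 ≥ 1, so the series converges in ℤ_19 to 1/(1 − a) = 1/(1 − 596733) = -1/596732. Expand this rational in ℤ_19: compute digits iteratively via d_i = x_i mod 19, x_{i+1} = (x_i − d_i)/19. The first 6 digits are (1, 0, 0, 11, 4, 0).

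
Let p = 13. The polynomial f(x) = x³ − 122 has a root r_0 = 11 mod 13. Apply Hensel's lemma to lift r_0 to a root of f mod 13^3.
r_2 = 37 (mod 2197)

Hensel: r_{i+1} = r_i − f(r_i)/f′(r_i) mod 13^{i+2}, where f′(x) = 3x². Iterate:
  r_0 = 11 (mod 13)
  r_1 = 37 (mod 169)
  r_2 = 37 (mod 2197)
Final: r = 37 with f(r) ≡ 0 mod 13^3.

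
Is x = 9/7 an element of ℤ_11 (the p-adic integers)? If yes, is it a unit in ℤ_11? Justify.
x ∈ ℤ_11^× (unit); v_11(x) = 0

ℤ_11 = {x ∈ ℚ_11 : v_11(x) ≥ 0} and ℤ_11^× = {x ∈ ℤ_11 : v_11(x) = 0}. Here v_11(9/7) = v_11(num) − v_11(den) = 0; compare against these criteria.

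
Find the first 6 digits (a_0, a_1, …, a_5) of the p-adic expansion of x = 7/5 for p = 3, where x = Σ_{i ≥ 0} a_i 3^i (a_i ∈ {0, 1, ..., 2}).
(a_0, …, a_5) = (2, 1, 2, 1, 0, 1)

v_3(7/5) = 0 (numerator and denominator both coprime to 3), so x ∈ ℤ_3^×. Compute digits iteratively via a_i = x_i mod 3, x_{i+1} = (x_i − a_i)/3, with x_0 = x:
  x_0 = 7/5;  a_0 = 2;  x_1 = (x_0 − 2)/3 = -1/5
  x_1 = -1/5;  a_1 = 1;  x_2 = (x_1 − 1)/3 = -2/5
  x_2 = -2/5;  a_2 = 2;  x_3 = (x_2 − 2)/3 = -4/5
  x_3 = -4/5;  a_3 = 1;  x_4 = (x_3 − 1)/3 = -3/5
  x_4 = -3/5;  a_4 = 0;  x_5 = (x_4 − 0)/3 = -1/5
  x_5 = -1/5;  a_5 = 1;  x_6 = (x_5 − 1)/3 = -2/5
Digits: (2, 1, 2, 1, 0, 1).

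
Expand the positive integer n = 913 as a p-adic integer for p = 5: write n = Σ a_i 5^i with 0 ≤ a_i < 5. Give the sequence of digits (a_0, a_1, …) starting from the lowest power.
(a_0, a_1, …) = (3, 2, 1, 2, 1)

Repeated division by 5 gives the digits low-to-high: 913 = 3 + 2·5^1 + 1·5^2 + 2·5^3 + 1·5^4. Digit sequence: (3, 2, 1, 2, 1).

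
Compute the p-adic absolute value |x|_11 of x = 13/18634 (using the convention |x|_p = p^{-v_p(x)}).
|13/18634|_11 = 1331

Step 1 — compute v_11(x) by factoring powers of 11 out of the numerator and denominator: v_11(13/18634) = -3. Step 2 — apply |x|_p = p^{-v_p(x)} = 11^{3} = 1331.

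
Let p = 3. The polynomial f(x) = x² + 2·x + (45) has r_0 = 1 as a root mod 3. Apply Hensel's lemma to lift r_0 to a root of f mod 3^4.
r_3 = 61 (mod 81)

Hensel: r_{i+1} = r_i − f(r_i)·(f′(r_i))^{-1} mod 3^{i+2}, f′(x) = 2x + 2. Iterate:
  r_0 = 1 (mod 3)
  r_1 = 7 (mod 9)
  r_2 = 7 (mod 27)
  r_3 = 61 (mod 81)
Final: r = 61 satisfies f(r) ≡ 0 mod 3^4.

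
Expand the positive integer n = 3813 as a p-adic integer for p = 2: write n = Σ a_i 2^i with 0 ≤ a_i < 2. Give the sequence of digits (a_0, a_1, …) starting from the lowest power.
(a_0, a_1, …) = (1, 0, 1, 0, 0, 1, 1, 1, 0, 1, 1, 1)

Repeated division by 2 gives the digits low-to-high: 3813 = 1 + 1·2^2 + 1·2^5 + 1·2^6 + 1·2^7 + 1·2^9 + 1·2^10 + 1·2^11. Digit sequence: (1, 0, 1, 0, 0, 1, 1, 1, 0, 1, 1, 1).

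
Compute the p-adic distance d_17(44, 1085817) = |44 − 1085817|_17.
d_17(44, 1085817) = 1/83521

Step 1 — x − y = 44 − 1085817 = -1085773. Step 2 — v_17(-1085773) = 4 (factor: -1085773 = −(17^4 · 13); the sign does not affect v_p). Step 3 — |x − y|_17 = 17^{-4} = 1/83521.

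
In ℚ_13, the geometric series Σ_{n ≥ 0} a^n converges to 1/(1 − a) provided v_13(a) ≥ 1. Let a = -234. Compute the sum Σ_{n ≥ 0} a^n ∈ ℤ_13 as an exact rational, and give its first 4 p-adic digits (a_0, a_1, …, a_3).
Σ a^n = 1/(1 − a) = 1/235;  first 4 digits = (1, 8, 10, 3)

v_13(a) = 1 ≥ 1, so the series converges in ℤ_13 to 1/(1 − a) = 1/(1 − (-234)) = 1/235. Expand this rational in ℤ_13: compute digits iteratively via d_i = x_i mod 13, x_{i+1} = (x_i − d_i)/13. The first 4 digits are (1, 8, 10, 3).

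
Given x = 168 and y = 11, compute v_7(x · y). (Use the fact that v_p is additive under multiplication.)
v_7(1848) = 1

v_p(x) = 1 (factor: 168 = 7^1 · 24); v_p(y) = 0 (factor: 11 = 7^0 · 11). Additivity: v_p(xy) = v_p(x) + v_p(y) = 1 + 0 = 1. (Direct check: xy = 1848 = 7^1 · (264).)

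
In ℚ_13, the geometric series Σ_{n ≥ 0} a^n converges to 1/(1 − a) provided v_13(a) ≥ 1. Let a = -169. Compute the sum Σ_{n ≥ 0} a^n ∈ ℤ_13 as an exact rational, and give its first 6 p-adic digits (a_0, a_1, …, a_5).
Σ a^n = 1/(1 − a) = 1/170;  first 6 digits = (1, 0, 12, 12, 0, 0)

v_13(a) = 2 ≥ 1, so the series converges in ℤ_13 to 1/(1 − a) = 1/(1 − (-169)) = 1/170. Expand this rational in ℤ_13: compute digits iteratively via d_i = x_i mod 13, x_{i+1} = (x_i − d_i)/13. The first 6 digits are (1, 0, 12, 12, 0, 0).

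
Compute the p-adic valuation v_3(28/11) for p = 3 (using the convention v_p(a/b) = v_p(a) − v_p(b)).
v_3(28/11) = 0

Factor powers of 3 from the numerator and denominator of the reduced fraction: 28 = 3^0 · 28 and 11 = 3^0 · 11. Apply v_p(a/b) = v_p(a) − v_p(b): v_3(28/11) = 0 − 0 = 0.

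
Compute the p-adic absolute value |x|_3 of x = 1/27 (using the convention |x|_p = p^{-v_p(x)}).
|1/27|_3 = 27

Step 1 — compute v_3(x) by factoring powers of 3 out of the numerator and denominator: v_3(1/27) = -3. Step 2 — apply |x|_p = p^{-v_p(x)} = 3^{3} = 27.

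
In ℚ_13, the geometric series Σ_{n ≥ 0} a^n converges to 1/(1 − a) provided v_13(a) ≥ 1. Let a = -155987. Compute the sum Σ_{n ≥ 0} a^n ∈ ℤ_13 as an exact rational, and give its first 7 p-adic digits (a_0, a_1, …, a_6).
Σ a^n = 1/(1 − a) = 1/155988;  first 7 digits = (1, 0, 0, 7, 7, 12, 9)

v_13(a) = 3 ≥ 1, so the series converges in ℤ_13 to 1/(1 − a) = 1/(1 − (-155987)) = 1/155988. Expand this rational in ℤ_13: compute digits iteratively via d_i = x_i mod 13, x_{i+1} = (x_i − d_i)/13. The first 7 digits are (1, 0, 0, 7, 7, 12, 9).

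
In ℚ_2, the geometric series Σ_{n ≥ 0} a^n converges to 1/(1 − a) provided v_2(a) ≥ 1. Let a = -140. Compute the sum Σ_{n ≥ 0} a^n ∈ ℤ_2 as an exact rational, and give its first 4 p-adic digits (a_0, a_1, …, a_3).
Σ a^n = 1/(1 − a) = 1/141;  first 4 digits = (1, 0, 1, 0)

v_2(a) = 2 ≥ 1, so the series converges in ℤ_2 to 1/(1 − a) = 1/(1 − (-140)) = 1/141. Expand this rational in ℤ_2: compute digits iteratively via d_i = x_i mod 2, x_{i+1} = (x_i − d_i)/2. The first 4 digits are (1, 0, 1, 0).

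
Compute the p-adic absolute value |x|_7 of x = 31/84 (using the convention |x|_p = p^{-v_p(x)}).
|31/84|_7 = 7

Step 1 — compute v_7(x) by factoring powers of 7 out of the numerator and denominator: v_7(31/84) = -1. Step 2 — apply |x|_p = p^{-v_p(x)} = 7^{1} = 7.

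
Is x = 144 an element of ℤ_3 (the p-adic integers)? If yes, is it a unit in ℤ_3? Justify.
x ∈ ℤ_3 but not a unit; v_3(x) = 2 > 0

ℤ_3 = {x ∈ ℚ_3 : v_3(x) ≥ 0} and ℤ_3^× = {x ∈ ℤ_3 : v_3(x) = 0}. Here v_3(144) = v_3(num) − v_3(den) = 2; compare against these criteria.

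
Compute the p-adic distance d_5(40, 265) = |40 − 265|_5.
d_5(40, 265) = 1/25

Step 1 — x − y = 40 − 265 = -225. Step 2 — v_5(-225) = 2 (factor: -225 = −(5^2 · 9); the sign does not affect v_p). Step 3 — |x − y|_5 = 5^{-2} = 1/25.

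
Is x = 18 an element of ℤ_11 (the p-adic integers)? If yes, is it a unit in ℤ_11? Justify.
x ∈ ℤ_11^× (unit); v_11(x) = 0

ℤ_11 = {x ∈ ℚ_11 : v_11(x) ≥ 0} and ℤ_11^× = {x ∈ ℤ_11 : v_11(x) = 0}. Here v_11(18) = v_11(num) − v_11(den) = 0; compare against these criteria.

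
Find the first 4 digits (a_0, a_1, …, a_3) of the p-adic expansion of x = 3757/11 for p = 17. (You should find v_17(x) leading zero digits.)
(a_0, …, a_3) = (0, 0, 12, 4)

v_17(3757/11) = 2, so a_0 = ... = a_1 = 0. Factor out: x = 17^2 · u with u = 13/11 a unit in ℤ_17. Expand u iteratively via a_{v+i} = u_i mod 17, u_{i+1} = (u_i − a_{v+i})/17:
  u_0 = 13/11;  a_2 = 12;  u_1 = (u_0 − 12)/17 = -7/11
  u_1 = -7/11;  a_3 = 4;  u_2 = (u_1 − 4)/17 = -3/11
Digits: (0, 0, 12, 4).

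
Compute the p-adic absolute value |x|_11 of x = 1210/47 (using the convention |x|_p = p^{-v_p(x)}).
|1210/47|_11 = 1/121

Step 1 — compute v_11(x) by factoring powers of 11 out of the numerator and denominator: v_11(1210/47) = 2. Step 2 — apply |x|_p = p^{-v_p(x)} = 11^{-2} = 1/121.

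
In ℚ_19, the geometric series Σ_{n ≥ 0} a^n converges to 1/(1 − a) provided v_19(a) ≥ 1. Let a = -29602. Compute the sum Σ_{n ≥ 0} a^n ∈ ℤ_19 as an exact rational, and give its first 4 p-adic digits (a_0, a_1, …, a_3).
Σ a^n = 1/(1 − a) = 1/29603;  first 4 digits = (1, 0, 13, 14)

v_19(a) = 2 ≥ 1, so the series converges in ℤ_19 to 1/(1 − a) = 1/(1 − (-29602)) = 1/29603. Expand this rational in ℤ_19: compute digits iteratively via d_i = x_i mod 19, x_{i+1} = (x_i − d_i)/19. The first 4 digits are (1, 0, 13, 14).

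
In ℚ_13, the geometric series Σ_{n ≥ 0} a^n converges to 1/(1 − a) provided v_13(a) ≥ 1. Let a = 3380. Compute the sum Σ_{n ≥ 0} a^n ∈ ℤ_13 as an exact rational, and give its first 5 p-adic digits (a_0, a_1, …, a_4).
Σ a^n = 1/(1 − a) = -1/3379;  first 5 digits = (1, 0, 7, 1, 10)

v_13(a) = 2 ≥ 1, so the series converges in ℤ_13 to 1/(1 − a) = 1/(1 − 3380) = -1/3379. Expand this rational in ℤ_13: compute digits iteratively via d_i = x_i mod 13, x_{i+1} = (x_i − d_i)/13. The first 5 digits are (1, 0, 7, 1, 10).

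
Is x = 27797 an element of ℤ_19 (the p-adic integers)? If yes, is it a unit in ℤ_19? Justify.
x ∈ ℤ_19 but not a unit; v_19(x) = 2 > 0

ℤ_19 = {x ∈ ℚ_19 : v_19(x) ≥ 0} and ℤ_19^× = {x ∈ ℤ_19 : v_19(x) = 0}. Here v_19(27797) = v_19(num) − v_19(den) = 2; compare against these criteria.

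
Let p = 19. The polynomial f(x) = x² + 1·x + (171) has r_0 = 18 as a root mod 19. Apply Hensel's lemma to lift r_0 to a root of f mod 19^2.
r_1 = 170 (mod 361)

Hensel: r_{i+1} = r_i − f(r_i)·(f′(r_i))^{-1} mod 19^{i+2}, f′(x) = 2x + 1. Iterate:
  r_0 = 18 (mod 19)
  r_1 = 170 (mod 361)
Final: r = 170 satisfies f(r) ≡ 0 mod 19^2.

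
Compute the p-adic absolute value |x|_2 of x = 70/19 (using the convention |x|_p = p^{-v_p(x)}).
|70/19|_2 = 1/2

Step 1 — compute v_2(x) by factoring powers of 2 out of the numerator and denominator: v_2(70/19) = 1. Step 2 — apply |x|_p = p^{-v_p(x)} = 2^{-1} = 1/2.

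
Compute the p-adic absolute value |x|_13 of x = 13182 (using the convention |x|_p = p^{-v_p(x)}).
|13182|_13 = 1/2197

Step 1 — compute v_13(x) by factoring powers of 13 out of the numerator and denominator: v_13(13182) = 3. Step 2 — apply |x|_p = p^{-v_p(x)} = 13^{-3} = 1/2197.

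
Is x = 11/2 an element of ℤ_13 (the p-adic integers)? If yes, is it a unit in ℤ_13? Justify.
x ∈ ℤ_13^× (unit); v_13(x) = 0

ℤ_13 = {x ∈ ℚ_13 : v_13(x) ≥ 0} and ℤ_13^× = {x ∈ ℤ_13 : v_13(x) = 0}. Here v_13(11/2) = v_13(num) − v_13(den) = 0; compare against these criteria.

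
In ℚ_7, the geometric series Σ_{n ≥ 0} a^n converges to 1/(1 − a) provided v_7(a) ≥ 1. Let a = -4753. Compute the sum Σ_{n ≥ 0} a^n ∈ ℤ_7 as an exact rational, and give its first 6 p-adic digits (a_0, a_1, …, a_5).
Σ a^n = 1/(1 − a) = 1/4754;  first 6 digits = (1, 0, 1, 0, 6, 6)

v_7(a) = 2 ≥ 1, so the series converges in ℤ_7 to 1/(1 − a) = 1/(1 − (-4753)) = 1/4754. Expand this rational in ℤ_7: compute digits iteratively via d_i = x_i mod 7, x_{i+1} = (x_i − d_i)/7. The first 6 digits are (1, 0, 1, 0, 6, 6).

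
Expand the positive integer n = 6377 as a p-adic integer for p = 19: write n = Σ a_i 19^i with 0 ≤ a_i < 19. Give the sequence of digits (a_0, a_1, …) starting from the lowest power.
(a_0, a_1, …) = (12, 12, 17)

Repeated division by 19 gives the digits low-to-high: 6377 = 12 + 12·19^1 + 17·19^2. Digit sequence: (12, 12, 17).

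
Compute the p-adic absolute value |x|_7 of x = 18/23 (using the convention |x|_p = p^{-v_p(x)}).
|18/23|_7 = 1

Step 1 — compute v_7(x) by factoring powers of 7 out of the numerator and denominator: v_7(18/23) = 0. Step 2 — apply |x|_p = p^{-v_p(x)} = 7^{0} = 1.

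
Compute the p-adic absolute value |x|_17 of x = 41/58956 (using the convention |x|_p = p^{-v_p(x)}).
|41/58956|_17 = 4913

Step 1 — compute v_17(x) by factoring powers of 17 out of the numerator and denominator: v_17(41/58956) = -3. Step 2 — apply |x|_p = p^{-v_p(x)} = 17^{3} = 4913.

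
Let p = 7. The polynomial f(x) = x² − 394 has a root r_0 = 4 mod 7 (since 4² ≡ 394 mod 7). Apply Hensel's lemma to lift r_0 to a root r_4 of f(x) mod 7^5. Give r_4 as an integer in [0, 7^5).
r_4 = 16062 (mod 16807)

Hensel's recurrence: r_{i+1} = r_i − f(r_i)·(f′(r_i))^{-1} mod 7^{i+2}, with f′(x) = 2x. Iterate:
  r_0 = 4 (mod 7)
  r_1 = 39 (mod 49)
  r_2 = 284 (mod 343)
  r_3 = 1656 (mod 2401)
  r_4 = 16062 (mod 16807)
Final: r_4 = 16062, and one checks f(r_4) ≡ 0 mod 7^5.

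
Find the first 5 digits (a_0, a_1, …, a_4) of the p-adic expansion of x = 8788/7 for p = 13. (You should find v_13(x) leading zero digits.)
(a_0, …, a_4) = (0, 0, 0, 8, 5)

v_13(8788/7) = 3, so a_0 = ... = a_2 = 0. Factor out: x = 13^3 · u with u = 4/7 a unit in ℤ_13. Expand u iteratively via a_{v+i} = u_i mod 13, u_{i+1} = (u_i − a_{v+i})/13:
  u_0 = 4/7;  a_3 = 8;  u_1 = (u_0 − 8)/13 = -4/7
  u_1 = -4/7;  a_4 = 5;  u_2 = (u_1 − 5)/13 = -3/7
Digits: (0, 0, 0, 8, 5).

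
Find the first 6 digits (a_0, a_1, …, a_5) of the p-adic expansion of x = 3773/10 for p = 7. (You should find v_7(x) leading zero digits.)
(a_0, …, a_5) = (0, 0, 0, 6, 0, 2)

v_7(3773/10) = 3, so a_0 = ... = a_2 = 0. Factor out: x = 7^3 · u with u = 11/10 a unit in ℤ_7. Expand u iteratively via a_{v+i} = u_i mod 7, u_{i+1} = (u_i − a_{v+i})/7:
  u_0 = 11/10;  a_3 = 6;  u_1 = (u_0 − 6)/7 = -7/10
  u_1 = -7/10;  a_4 = 0;  u_2 = (u_1 − 0)/7 = -1/10
  u_2 = -1/10;  a_5 = 2;  u_3 = (u_2 − 2)/7 = -3/10
Digits: (0, 0, 0, 6, 0, 2).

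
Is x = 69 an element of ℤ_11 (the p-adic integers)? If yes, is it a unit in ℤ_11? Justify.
x ∈ ℤ_11^× (unit); v_11(x) = 0

ℤ_11 = {x ∈ ℚ_11 : v_11(x) ≥ 0} and ℤ_11^× = {x ∈ ℤ_11 : v_11(x) = 0}. Here v_11(69) = v_11(num) − v_11(den) = 0; compare against these criteria.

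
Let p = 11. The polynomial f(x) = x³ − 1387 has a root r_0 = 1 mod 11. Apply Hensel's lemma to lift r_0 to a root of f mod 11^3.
r_2 = 1310 (mod 1331)

Hensel: r_{i+1} = r_i − f(r_i)/f′(r_i) mod 11^{i+2}, where f′(x) = 3x². Iterate:
  r_0 = 1 (mod 11)
  r_1 = 100 (mod 121)
  r_2 = 1310 (mod 1331)
Final: r = 1310 with f(r) ≡ 0 mod 11^3.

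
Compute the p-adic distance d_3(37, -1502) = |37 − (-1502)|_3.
d_3(37, -1502) = 1/81

Step 1 — x − y = 37 − (-1502) = 1539. Step 2 — v_3(1539) = 4 (factor: 1539 = (3^4 · 19); the sign does not affect v_p). Step 3 — |x − y|_3 = 3^{-4} = 1/81.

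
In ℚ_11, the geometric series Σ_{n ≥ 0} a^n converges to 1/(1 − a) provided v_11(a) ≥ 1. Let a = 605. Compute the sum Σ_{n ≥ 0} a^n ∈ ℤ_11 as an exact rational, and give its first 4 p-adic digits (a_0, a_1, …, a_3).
Σ a^n = 1/(1 − a) = -1/604;  first 4 digits = (1, 0, 5, 0)

v_11(a) = 2 ≥ 1, so the series converges in ℤ_11 to 1/(1 − a) = 1/(1 − 605) = -1/604. Expand this rational in ℤ_11: compute digits iteratively via d_i = x_i mod 11, x_{i+1} = (x_i − d_i)/11. The first 4 digits are (1, 0, 5, 0).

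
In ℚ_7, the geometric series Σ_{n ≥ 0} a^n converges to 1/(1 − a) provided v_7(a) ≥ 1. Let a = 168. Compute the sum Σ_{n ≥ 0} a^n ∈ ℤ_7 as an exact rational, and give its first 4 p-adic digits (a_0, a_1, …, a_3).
Σ a^n = 1/(1 − a) = -1/167;  first 4 digits = (1, 3, 5, 4)

v_7(a) = 1 ≥ 1, so the series converges in ℤ_7 to 1/(1 − a) = 1/(1 − 168) = -1/167. Expand this rational in ℤ_7: compute digits iteratively via d_i = x_i mod 7, x_{i+1} = (x_i − d_i)/7. The first 4 digits are (1, 3, 5, 4).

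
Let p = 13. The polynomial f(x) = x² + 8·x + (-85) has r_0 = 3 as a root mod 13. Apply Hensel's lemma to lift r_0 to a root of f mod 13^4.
r_3 = 20842 (mod 28561)

Hensel: r_{i+1} = r_i − f(r_i)·(f′(r_i))^{-1} mod 13^{i+2}, f′(x) = 2x + 8. Iterate:
  r_0 = 3 (mod 13)
  r_1 = 55 (mod 169)
  r_2 = 1069 (mod 2197)
  r_3 = 20842 (mod 28561)
Final: r = 20842 satisfies f(r) ≡ 0 mod 13^4.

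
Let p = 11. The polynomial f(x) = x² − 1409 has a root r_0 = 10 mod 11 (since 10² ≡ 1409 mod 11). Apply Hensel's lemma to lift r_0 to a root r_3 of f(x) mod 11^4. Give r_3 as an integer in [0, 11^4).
r_3 = 3530 (mod 14641)

Hensel's recurrence: r_{i+1} = r_i − f(r_i)·(f′(r_i))^{-1} mod 11^{i+2}, with f′(x) = 2x. Iterate:
  r_0 = 10 (mod 11)
  r_1 = 21 (mod 121)
  r_2 = 868 (mod 1331)
  r_3 = 3530 (mod 14641)
Final: r_3 = 3530, and one checks f(r_3) ≡ 0 mod 11^4.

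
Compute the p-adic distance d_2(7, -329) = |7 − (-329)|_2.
d_2(7, -329) = 1/16

Step 1 — x − y = 7 − (-329) = 336. Step 2 — v_2(336) = 4 (factor: 336 = (2^4 · 21); the sign does not affect v_p). Step 3 — |x − y|_2 = 2^{-4} = 1/16.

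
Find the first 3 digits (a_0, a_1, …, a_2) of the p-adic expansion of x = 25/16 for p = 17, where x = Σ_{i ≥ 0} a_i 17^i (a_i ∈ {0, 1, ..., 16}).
(a_0, …, a_2) = (9, 7, 7)

v_17(25/16) = 0 (numerator and denominator both coprime to 17), so x ∈ ℤ_17^×. Compute digits iteratively via a_i = x_i mod 17, x_{i+1} = (x_i − a_i)/17, with x_0 = x:
  x_0 = 25/16;  a_0 = 9;  x_1 = (x_0 − 9)/17 = -7/16
  x_1 = -7/16;  a_1 = 7;  x_2 = (x_1 − 7)/17 = -7/16
  x_2 = -7/16;  a_2 = 7;  x_3 = (x_2 − 7)/17 = -7/16
Digits: (9, 7, 7).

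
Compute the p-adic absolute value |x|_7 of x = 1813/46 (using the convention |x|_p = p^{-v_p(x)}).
|1813/46|_7 = 1/49

Step 1 — compute v_7(x) by factoring powers of 7 out of the numerator and denominator: v_7(1813/46) = 2. Step 2 — apply |x|_p = p^{-v_p(x)} = 7^{-2} = 1/49.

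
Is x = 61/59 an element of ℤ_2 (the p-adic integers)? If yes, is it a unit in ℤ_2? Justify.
x ∈ ℤ_2^× (unit); v_2(x) = 0

ℤ_2 = {x ∈ ℚ_2 : v_2(x) ≥ 0} and ℤ_2^× = {x ∈ ℤ_2 : v_2(x) = 0}. Here v_2(61/59) = v_2(num) − v_2(den) = 0; compare against these criteria.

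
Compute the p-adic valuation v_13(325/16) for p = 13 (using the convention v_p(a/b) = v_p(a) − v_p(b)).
v_13(325/16) = 1

Factor powers of 13 from the numerator and denominator of the reduced fraction: 325 = 13^1 · 25 and 16 = 13^0 · 16. Apply v_p(a/b) = v_p(a) − v_p(b): v_13(325/16) = 1 − 0 = 1.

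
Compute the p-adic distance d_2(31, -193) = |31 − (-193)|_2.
d_2(31, -193) = 1/32

Step 1 — x − y = 31 − (-193) = 224. Step 2 — v_2(224) = 5 (factor: 224 = (2^5 · 7); the sign does not affect v_p). Step 3 — |x − y|_2 = 2^{-5} = 1/32.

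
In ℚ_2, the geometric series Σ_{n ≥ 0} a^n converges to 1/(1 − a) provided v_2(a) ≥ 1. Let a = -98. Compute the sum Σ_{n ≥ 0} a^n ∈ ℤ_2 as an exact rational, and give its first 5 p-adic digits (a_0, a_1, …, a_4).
Σ a^n = 1/(1 − a) = 1/99;  first 5 digits = (1, 1, 0, 1, 0)

v_2(a) = 1 ≥ 1, so the series converges in ℤ_2 to 1/(1 − a) = 1/(1 − (-98)) = 1/99. Expand this rational in ℤ_2: compute digits iteratively via d_i = x_i mod 2, x_{i+1} = (x_i − d_i)/2. The first 5 digits are (1, 1, 0, 1, 0).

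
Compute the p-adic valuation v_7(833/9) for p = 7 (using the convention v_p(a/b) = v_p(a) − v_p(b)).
v_7(833/9) = 2

Factor powers of 7 from the numerator and denominator of the reduced fraction: 833 = 7^2 · 17 and 9 = 7^0 · 9. Apply v_p(a/b) = v_p(a) − v_p(b): v_7(833/9) = 2 − 0 = 2.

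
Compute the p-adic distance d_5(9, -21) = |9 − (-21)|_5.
d_5(9, -21) = 1/5

Step 1 — x − y = 9 − (-21) = 30. Step 2 — v_5(30) = 1 (factor: 30 = (5^1 · 6); the sign does not affect v_p). Step 3 — |x − y|_5 = 5^{-1} = 1/5.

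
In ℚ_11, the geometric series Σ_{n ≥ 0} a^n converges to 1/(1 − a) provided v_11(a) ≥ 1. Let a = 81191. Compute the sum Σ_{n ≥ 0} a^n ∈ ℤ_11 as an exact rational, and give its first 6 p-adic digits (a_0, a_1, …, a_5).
Σ a^n = 1/(1 − a) = -1/81190;  first 6 digits = (1, 0, 0, 6, 5, 0)

v_11(a) = 3 ≥ 1, so the series converges in ℤ_11 to 1/(1 − a) = 1/(1 − 81191) = -1/81190. Expand this rational in ℤ_11: compute digits iteratively via d_i = x_i mod 11, x_{i+1} = (x_i − d_i)/11. The first 6 digits are (1, 0, 0, 6, 5, 0).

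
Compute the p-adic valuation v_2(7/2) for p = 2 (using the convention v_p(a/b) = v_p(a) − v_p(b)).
v_2(7/2) = -1

Factor powers of 2 from the numerator and denominator of the reduced fraction: 7 = 2^0 · 7 and 2 = 2^1 · 1. Apply v_p(a/b) = v_p(a) − v_p(b): v_2(7/2) = 0 − 1 = -1.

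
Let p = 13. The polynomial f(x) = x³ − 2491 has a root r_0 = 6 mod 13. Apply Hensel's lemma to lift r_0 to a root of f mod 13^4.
r_3 = 26643 (mod 28561)

Hensel: r_{i+1} = r_i − f(r_i)/f′(r_i) mod 13^{i+2}, where f′(x) = 3x². Iterate:
  r_0 = 6 (mod 13)
  r_1 = 110 (mod 169)
  r_2 = 279 (mod 2197)
  r_3 = 26643 (mod 28561)
Final: r = 26643 with f(r) ≡ 0 mod 13^4.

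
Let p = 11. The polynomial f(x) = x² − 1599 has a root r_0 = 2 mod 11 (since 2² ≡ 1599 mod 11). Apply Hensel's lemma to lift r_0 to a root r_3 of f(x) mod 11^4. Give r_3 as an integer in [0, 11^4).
r_3 = 9627 (mod 14641)

Hensel's recurrence: r_{i+1} = r_i − f(r_i)·(f′(r_i))^{-1} mod 11^{i+2}, with f′(x) = 2x. Iterate:
  r_0 = 2 (mod 11)
  r_1 = 68 (mod 121)
  r_2 = 310 (mod 1331)
  r_3 = 9627 (mod 14641)
Final: r_3 = 9627, and one checks f(r_3) ≡ 0 mod 11^4.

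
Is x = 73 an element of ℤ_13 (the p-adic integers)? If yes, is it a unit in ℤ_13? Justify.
x ∈ ℤ_13^× (unit); v_13(x) = 0

ℤ_13 = {x ∈ ℚ_13 : v_13(x) ≥ 0} and ℤ_13^× = {x ∈ ℤ_13 : v_13(x) = 0}. Here v_13(73) = v_13(num) − v_13(den) = 0; compare against these criteria.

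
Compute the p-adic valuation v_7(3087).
v_7(3087) = 3

v_7(n) is the largest exponent k such that 7^k divides n. Factor out: 3087 = 7^3 · 9. (Sign doesn't affect v_p.) So v_7(3087) = 3.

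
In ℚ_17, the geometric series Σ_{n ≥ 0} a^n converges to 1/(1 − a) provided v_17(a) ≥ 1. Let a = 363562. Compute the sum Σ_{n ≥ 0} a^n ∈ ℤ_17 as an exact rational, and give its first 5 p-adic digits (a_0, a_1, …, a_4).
Σ a^n = 1/(1 − a) = -1/363561;  first 5 digits = (1, 0, 0, 6, 4)

v_17(a) = 3 ≥ 1, so the series converges in ℤ_17 to 1/(1 − a) = 1/(1 − 363562) = -1/363561. Expand this rational in ℤ_17: compute digits iteratively via d_i = x_i mod 17, x_{i+1} = (x_i − d_i)/17. The first 5 digits are (1, 0, 0, 6, 4).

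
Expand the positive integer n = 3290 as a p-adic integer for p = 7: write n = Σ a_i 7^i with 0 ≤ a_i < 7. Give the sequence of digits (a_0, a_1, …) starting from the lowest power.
(a_0, a_1, …) = (0, 1, 4, 2, 1)

Repeated division by 7 gives the digits low-to-high: 3290 = 1·7^1 + 4·7^2 + 2·7^3 + 1·7^4. Digit sequence: (0, 1, 4, 2, 1).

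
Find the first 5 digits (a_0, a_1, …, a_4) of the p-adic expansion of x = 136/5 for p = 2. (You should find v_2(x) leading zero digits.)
(a_0, …, a_4) = (0, 0, 0, 1, 0)

v_2(136/5) = 3, so a_0 = ... = a_2 = 0. Factor out: x = 2^3 · u with u = 17/5 a unit in ℤ_2. Expand u iteratively via a_{v+i} = u_i mod 2, u_{i+1} = (u_i − a_{v+i})/2:
  u_0 = 17/5;  a_3 = 1;  u_1 = (u_0 − 1)/2 = 6/5
  u_1 = 6/5;  a_4 = 0;  u_2 = (u_1 − 0)/2 = 3/5
Digits: (0, 0, 0, 1, 0).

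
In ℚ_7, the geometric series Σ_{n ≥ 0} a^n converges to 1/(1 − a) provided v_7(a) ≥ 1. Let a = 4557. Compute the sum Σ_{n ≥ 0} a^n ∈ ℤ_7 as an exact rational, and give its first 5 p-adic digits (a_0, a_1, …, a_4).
Σ a^n = 1/(1 − a) = -1/4556;  first 5 digits = (1, 0, 2, 6, 5)

v_7(a) = 2 ≥ 1, so the series converges in ℤ_7 to 1/(1 − a) = 1/(1 − 4557) = -1/4556. Expand this rational in ℤ_7: compute digits iteratively via d_i = x_i mod 7, x_{i+1} = (x_i − d_i)/7. The first 5 digits are (1, 0, 2, 6, 5).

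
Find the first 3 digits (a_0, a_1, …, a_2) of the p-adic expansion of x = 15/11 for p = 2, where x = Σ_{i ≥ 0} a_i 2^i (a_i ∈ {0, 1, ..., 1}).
(a_0, …, a_2) = (1, 0, 1)

v_2(15/11) = 0 (numerator and denominator both coprime to 2), so x ∈ ℤ_2^×. Compute digits iteratively via a_i = x_i mod 2, x_{i+1} = (x_i − a_i)/2, with x_0 = x:
  x_0 = 15/11;  a_0 = 1;  x_1 = (x_0 − 1)/2 = 2/11
  x_1 = 2/11;  a_1 = 0;  x_2 = (x_1 − 0)/2 = 1/11
  x_2 = 1/11;  a_2 = 1;  x_3 = (x_2 − 1)/2 = -5/11
Digits: (1, 0, 1).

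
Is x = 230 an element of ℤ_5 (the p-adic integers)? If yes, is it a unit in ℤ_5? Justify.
x ∈ ℤ_5 but not a unit; v_5(x) = 1 > 0

ℤ_5 = {x ∈ ℚ_5 : v_5(x) ≥ 0} and ℤ_5^× = {x ∈ ℤ_5 : v_5(x) = 0}. Here v_5(230) = v_5(num) − v_5(den) = 1; compare against these criteria.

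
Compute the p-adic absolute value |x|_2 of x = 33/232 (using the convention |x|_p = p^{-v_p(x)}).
|33/232|_2 = 8

Step 1 — compute v_2(x) by factoring powers of 2 out of the numerator and denominator: v_2(33/232) = -3. Step 2 — apply |x|_p = p^{-v_p(x)} = 2^{3} = 8.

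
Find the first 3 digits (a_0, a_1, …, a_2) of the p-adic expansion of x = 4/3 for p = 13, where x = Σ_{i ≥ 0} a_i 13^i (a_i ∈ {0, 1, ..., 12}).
(a_0, …, a_2) = (10, 8, 8)

v_13(4/3) = 0 (numerator and denominator both coprime to 13), so x ∈ ℤ_13^×. Compute digits iteratively via a_i = x_i mod 13, x_{i+1} = (x_i − a_i)/13, with x_0 = x:
  x_0 = 4/3;  a_0 = 10;  x_1 = (x_0 − 10)/13 = -2/3
  x_1 = -2/3;  a_1 = 8;  x_2 = (x_1 − 8)/13 = -2/3
  x_2 = -2/3;  a_2 = 8;  x_3 = (x_2 − 8)/13 = -2/3
Digits: (10, 8, 8).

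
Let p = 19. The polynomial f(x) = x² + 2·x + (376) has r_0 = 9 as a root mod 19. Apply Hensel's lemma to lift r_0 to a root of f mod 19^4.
r_3 = 125884 (mod 130321)

Hensel: r_{i+1} = r_i − f(r_i)·(f′(r_i))^{-1} mod 19^{i+2}, f′(x) = 2x + 2. Iterate:
  r_0 = 9 (mod 19)
  r_1 = 256 (mod 361)
  r_2 = 2422 (mod 6859)
  r_3 = 125884 (mod 130321)
Final: r = 125884 satisfies f(r) ≡ 0 mod 19^4.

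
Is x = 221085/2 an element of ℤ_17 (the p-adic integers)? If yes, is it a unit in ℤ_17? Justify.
x ∈ ℤ_17 but not a unit; v_17(x) = 3 > 0

ℤ_17 = {x ∈ ℚ_17 : v_17(x) ≥ 0} and ℤ_17^× = {x ∈ ℤ_17 : v_17(x) = 0}. Here v_17(221085/2) = v_17(num) − v_17(den) = 3; compare against these criteria.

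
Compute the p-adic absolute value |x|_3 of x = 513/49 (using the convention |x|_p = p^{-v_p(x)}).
|513/49|_3 = 1/27

Step 1 — compute v_3(x) by factoring powers of 3 out of the numerator and denominator: v_3(513/49) = 3. Step 2 — apply |x|_p = p^{-v_p(x)} = 3^{-3} = 1/27.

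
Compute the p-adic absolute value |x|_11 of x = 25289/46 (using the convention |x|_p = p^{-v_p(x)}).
|25289/46|_11 = 1/1331

Step 1 — compute v_11(x) by factoring powers of 11 out of the numerator and denominator: v_11(25289/46) = 3. Step 2 — apply |x|_p = p^{-v_p(x)} = 11^{-3} = 1/1331.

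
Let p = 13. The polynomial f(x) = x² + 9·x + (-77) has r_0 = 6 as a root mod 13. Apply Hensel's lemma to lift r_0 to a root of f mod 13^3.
r_2 = 955 (mod 2197)

Hensel: r_{i+1} = r_i − f(r_i)·(f′(r_i))^{-1} mod 13^{i+2}, f′(x) = 2x + 9. Iterate:
  r_0 = 6 (mod 13)
  r_1 = 110 (mod 169)
  r_2 = 955 (mod 2197)
Final: r = 955 satisfies f(r) ≡ 0 mod 13^3.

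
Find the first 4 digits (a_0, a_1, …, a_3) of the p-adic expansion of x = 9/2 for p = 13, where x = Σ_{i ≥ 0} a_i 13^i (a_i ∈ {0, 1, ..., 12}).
(a_0, …, a_3) = (11, 6, 6, 6)

v_13(9/2) = 0 (numerator and denominator both coprime to 13), so x ∈ ℤ_13^×. Compute digits iteratively via a_i = x_i mod 13, x_{i+1} = (x_i − a_i)/13, with x_0 = x:
  x_0 = 9/2;  a_0 = 11;  x_1 = (x_0 − 11)/13 = -1/2
  x_1 = -1/2;  a_1 = 6;  x_2 = (x_1 − 6)/13 = -1/2
  x_2 = -1/2;  a_2 = 6;  x_3 = (x_2 − 6)/13 = -1/2
  x_3 = -1/2;  a_3 = 6;  x_4 = (x_3 − 6)/13 = -1/2
Digits: (11, 6, 6, 6).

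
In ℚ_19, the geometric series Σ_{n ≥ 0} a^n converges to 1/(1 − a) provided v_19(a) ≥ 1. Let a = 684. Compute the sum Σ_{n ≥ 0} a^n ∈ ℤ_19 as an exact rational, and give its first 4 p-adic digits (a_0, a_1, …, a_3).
Σ a^n = 1/(1 − a) = -1/683;  first 4 digits = (1, 17, 5, 3)

v_19(a) = 1 ≥ 1, so the series converges in ℤ_19 to 1/(1 − a) = 1/(1 − 684) = -1/683. Expand this rational in ℤ_19: compute digits iteratively via d_i = x_i mod 19, x_{i+1} = (x_i − d_i)/19. The first 4 digits are (1, 17, 5, 3).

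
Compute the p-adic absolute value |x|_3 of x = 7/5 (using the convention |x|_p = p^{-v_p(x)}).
|7/5|_3 = 1

Step 1 — compute v_3(x) by factoring powers of 3 out of the numerator and denominator: v_3(7/5) = 0. Step 2 — apply |x|_p = p^{-v_p(x)} = 3^{0} = 1.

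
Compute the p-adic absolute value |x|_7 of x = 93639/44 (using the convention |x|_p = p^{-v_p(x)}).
|93639/44|_7 = 1/2401

Step 1 — compute v_7(x) by factoring powers of 7 out of the numerator and denominator: v_7(93639/44) = 4. Step 2 — apply |x|_p = p^{-v_p(x)} = 7^{-4} = 1/2401.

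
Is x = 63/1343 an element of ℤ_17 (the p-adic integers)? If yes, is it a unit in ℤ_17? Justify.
x ∉ ℤ_17 (v_17(x) = -1 < 0)

ℤ_17 = {x ∈ ℚ_17 : v_17(x) ≥ 0} and ℤ_17^× = {x ∈ ℤ_17 : v_17(x) = 0}. Here v_17(63/1343) = v_17(num) − v_17(den) = -1; compare against these criteria.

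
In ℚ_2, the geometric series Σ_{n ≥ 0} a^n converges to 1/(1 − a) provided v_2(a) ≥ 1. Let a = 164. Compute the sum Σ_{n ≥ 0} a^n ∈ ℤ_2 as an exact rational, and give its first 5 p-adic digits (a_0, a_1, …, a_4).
Σ a^n = 1/(1 − a) = -1/163;  first 5 digits = (1, 0, 1, 0, 1)

v_2(a) = 2 ≥ 1, so the series converges in ℤ_2 to 1/(1 − a) = 1/(1 − 164) = -1/163. Expand this rational in ℤ_2: compute digits iteratively via d_i = x_i mod 2, x_{i+1} = (x_i − d_i)/2. The first 5 digits are (1, 0, 1, 0, 1).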